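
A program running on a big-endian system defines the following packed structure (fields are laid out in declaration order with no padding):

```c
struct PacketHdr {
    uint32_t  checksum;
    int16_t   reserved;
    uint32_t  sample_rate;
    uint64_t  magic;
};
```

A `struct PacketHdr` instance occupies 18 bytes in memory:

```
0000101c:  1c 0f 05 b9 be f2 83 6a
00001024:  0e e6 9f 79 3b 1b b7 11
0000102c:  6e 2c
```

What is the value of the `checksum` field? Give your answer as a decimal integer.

470746553

`checksum` is the first field, at byte offset 0, occupying 4 bytes.
Bytes at offsets 0..3: 1C 0F 05 B9.
In big-endian order the high byte comes first in memory.
The bytes are already most-significant first: 0x1C0F05B9.
0x1C0F05B9 = 470746553.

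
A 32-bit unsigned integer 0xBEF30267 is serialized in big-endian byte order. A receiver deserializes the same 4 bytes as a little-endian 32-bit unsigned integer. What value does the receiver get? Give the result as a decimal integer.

Stored big-endian, the bytes at ascending addresses are BE F3 02 67.
Read back as little-endian, the first byte is least significant, giving 0x6702F3BE.
0x6702F3BE = 1728246718.

1728246718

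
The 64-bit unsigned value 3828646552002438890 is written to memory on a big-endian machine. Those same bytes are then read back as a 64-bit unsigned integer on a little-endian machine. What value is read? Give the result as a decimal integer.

3828646552002438890 in 64-bit hexadecimal is 0x352215C106A126EA.
Stored big-endian, the bytes at ascending addresses are 35 22 15 C1 06 A1 26 EA.
Read back as little-endian, the first byte is least significant, giving 0xEA26A106C1152235.
0xEA26A106C1152235 = 16872350104371405365.

16872350104371405365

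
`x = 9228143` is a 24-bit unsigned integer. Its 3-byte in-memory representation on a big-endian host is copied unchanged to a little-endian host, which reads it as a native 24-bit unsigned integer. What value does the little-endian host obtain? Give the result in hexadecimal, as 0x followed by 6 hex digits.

9228143 in 24-bit hexadecimal is 0x8CCF6F.
Stored big-endian, the bytes at ascending addresses are 8C CF 6F.
Read back as little-endian, the first byte is least significant, giving 0x6FCF8C.

0x6FCF8C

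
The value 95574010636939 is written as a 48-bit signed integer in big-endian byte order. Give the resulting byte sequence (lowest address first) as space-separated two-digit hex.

56 EC 8E F4 2A 8B

95574010636939 in hexadecimal, padded to 48 bits, is 0x56EC8EF42A8B.
Split into bytes (most-significant first): 56 EC 8E F4 2A 8B.
Big-endian stores the most-significant byte at the lowest address.
So the memory order matches the most-significant-first order: 56 EC 8E F4 2A 8B.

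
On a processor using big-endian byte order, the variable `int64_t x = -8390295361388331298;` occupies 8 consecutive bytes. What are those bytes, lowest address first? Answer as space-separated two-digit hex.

Two's complement of -8390295361388331298 in 64 bits: 8390295361388331298 = 0x7470512D7028C122; invert → 0x8B8FAED28FD73EDD; add 1 → 0x8B8FAED28FD73EDE.
Split into bytes (most-significant first): 8B 8F AE D2 8F D7 3E DE.
In big-endian order the high byte comes first in memory.
So the memory order matches the most-significant-first order: 8B 8F AE D2 8F D7 3E DE.

8B 8F AE D2 8F D7 3E DE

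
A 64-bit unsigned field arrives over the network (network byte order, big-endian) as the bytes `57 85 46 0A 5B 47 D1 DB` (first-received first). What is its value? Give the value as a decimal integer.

Big-endian stores the most-significant byte at the lowest address.
The bytes are already most-significant first: 0x5785460A5B47D1DB.
0x5785460A5B47D1DB = 6306523863497298395.

6306523863497298395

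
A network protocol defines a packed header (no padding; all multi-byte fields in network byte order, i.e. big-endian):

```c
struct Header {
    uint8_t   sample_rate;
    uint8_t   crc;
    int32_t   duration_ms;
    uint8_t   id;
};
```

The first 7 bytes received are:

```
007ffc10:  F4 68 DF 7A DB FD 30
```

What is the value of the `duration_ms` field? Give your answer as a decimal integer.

-545596419

`duration_ms` follows `sample_rate` (1 B), `crc` (1 B), so it starts at offset 1 + 1 = 2 and occupies 4 bytes.
Bytes at offsets 2..5: DF 7A DB FD.
Big-endian stores the most-significant byte at the lowest address.
The bytes are already most-significant first: 0xDF7ADBFD.
Top bit is set, so as a signed 32-bit value this is 0xDF7ADBFD − 2^32 = -545596419.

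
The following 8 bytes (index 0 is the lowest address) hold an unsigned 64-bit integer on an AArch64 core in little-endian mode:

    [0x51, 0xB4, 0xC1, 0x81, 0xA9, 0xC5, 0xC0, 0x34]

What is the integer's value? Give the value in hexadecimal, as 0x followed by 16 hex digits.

0x34C0C5A981C1B451

Little-endian: lowest address holds the least-significant byte.
Reassemble most-significant byte first: 34 C0 C5 A9 81 C1 B4 51 → 0x34C0C5A981C1B451.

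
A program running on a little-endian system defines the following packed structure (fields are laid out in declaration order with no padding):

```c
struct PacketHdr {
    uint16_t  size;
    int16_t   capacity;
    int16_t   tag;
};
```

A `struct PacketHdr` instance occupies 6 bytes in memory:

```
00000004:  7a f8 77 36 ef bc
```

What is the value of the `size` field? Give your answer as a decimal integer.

`size` is the first field, at byte offset 0, occupying 2 bytes.
Bytes at offsets 0..1: 7A F8.
In little-endian order the low byte comes first in memory.
Reassemble most-significant byte first: F8 7A → 0xF87A.
0xF87A = 63610.

63610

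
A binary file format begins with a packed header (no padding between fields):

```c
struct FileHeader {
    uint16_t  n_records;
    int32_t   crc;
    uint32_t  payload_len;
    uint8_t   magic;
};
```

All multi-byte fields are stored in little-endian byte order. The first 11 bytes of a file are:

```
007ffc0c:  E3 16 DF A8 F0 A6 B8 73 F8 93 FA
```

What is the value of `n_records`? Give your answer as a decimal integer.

5859

`n_records` is the first field, at byte offset 0, occupying 2 bytes.
Bytes at offsets 0..1: E3 16.
Little-endian stores the least-significant byte at the lowest address.
Reassemble most-significant byte first: 16 E3 → 0x16E3.
0x16E3 = 5859.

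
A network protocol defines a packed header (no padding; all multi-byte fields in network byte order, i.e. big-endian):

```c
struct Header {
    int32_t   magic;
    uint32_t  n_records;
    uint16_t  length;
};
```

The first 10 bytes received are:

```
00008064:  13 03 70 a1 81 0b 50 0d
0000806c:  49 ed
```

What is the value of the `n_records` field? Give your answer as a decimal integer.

`n_records` follows `magic` (4 bytes), so it starts at byte offset 4 and occupies 4 bytes.
Bytes at offsets 4..7: 81 0B 50 0D.
Big-endian stores the most-significant byte at the lowest address.
The bytes are already most-significant first: 0x810B500D.
0x810B500D = 2165002253.

2165002253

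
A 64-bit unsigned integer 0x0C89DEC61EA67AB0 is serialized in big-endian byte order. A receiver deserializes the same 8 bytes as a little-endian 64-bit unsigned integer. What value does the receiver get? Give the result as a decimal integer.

Stored big-endian, the bytes at ascending addresses are 0C 89 DE C6 1E A6 7A B0.
Read back as little-endian, the first byte is least significant, giving 0xB07AA61EC6DE890C.
0xB07AA61EC6DE890C = 12716659148949719308.

12716659148949719308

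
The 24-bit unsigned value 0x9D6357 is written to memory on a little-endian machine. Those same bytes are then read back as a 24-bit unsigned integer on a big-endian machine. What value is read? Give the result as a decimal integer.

Stored little-endian, the bytes at ascending addresses are 57 63 9D.
Read back as big-endian, the last byte is least significant, giving 0x57639D.
0x57639D = 5727133.

5727133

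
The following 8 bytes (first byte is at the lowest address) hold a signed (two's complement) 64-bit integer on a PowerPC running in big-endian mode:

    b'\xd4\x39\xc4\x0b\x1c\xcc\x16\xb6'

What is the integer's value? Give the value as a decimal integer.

-3154274511989500234

Big-endian: lowest address holds the most-significant byte.
The bytes are already most-significant first: 0xD439C40B1CCC16B6.
Top bit is set, so as a signed 64-bit value this is 0xD439C40B1CCC16B6 − 2^64 = -3154274511989500234.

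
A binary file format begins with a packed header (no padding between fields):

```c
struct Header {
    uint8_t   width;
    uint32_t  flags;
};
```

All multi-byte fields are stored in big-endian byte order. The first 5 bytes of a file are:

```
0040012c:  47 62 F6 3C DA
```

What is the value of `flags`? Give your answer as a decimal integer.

1660304602

`flags` follows `width` (1 byte), so it starts at byte offset 1 and occupies 4 bytes.
Bytes at offsets 1..4: 62 F6 3C DA.
Big-endian: lowest address holds the most-significant byte.
The bytes are already most-significant first: 0x62F63CDA.
0x62F63CDA = 1660304602.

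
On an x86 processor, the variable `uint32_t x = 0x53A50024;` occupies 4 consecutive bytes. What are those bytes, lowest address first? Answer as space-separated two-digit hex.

Split into bytes (most-significant first): 53 A5 00 24.
In little-endian order the low byte comes first in memory.
So at ascending addresses the bytes are 24 00 A5 53.

24 00 A5 53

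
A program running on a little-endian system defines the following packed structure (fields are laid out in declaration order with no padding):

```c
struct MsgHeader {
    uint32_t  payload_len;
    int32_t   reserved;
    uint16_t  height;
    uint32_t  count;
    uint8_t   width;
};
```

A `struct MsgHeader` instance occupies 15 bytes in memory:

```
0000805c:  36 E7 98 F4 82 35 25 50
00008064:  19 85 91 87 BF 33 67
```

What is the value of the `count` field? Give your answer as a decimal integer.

868190097

`count` follows `payload_len` (4 B), `reserved` (4 B), `height` (2 B), so it starts at offset 4 + 4 + 2 = 10 and occupies 4 bytes.
Bytes at offsets 10..13: 91 87 BF 33.
Little-endian: lowest address holds the least-significant byte.
Reassemble most-significant byte first: 33 BF 87 91 → 0x33BF8791.
0x33BF8791 = 868190097.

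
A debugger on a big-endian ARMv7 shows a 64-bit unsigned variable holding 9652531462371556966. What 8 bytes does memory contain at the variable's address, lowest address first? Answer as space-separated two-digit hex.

9652531462371556966 in hexadecimal, padded to 64 bits, is 0x85F4AE3945F03E66.
Split into bytes (most-significant first): 85 F4 AE 39 45 F0 3E 66.
Big-endian stores the most-significant byte at the lowest address.
So the memory order matches the most-significant-first order: 85 F4 AE 39 45 F0 3E 66.

85 F4 AE 39 45 F0 3E 66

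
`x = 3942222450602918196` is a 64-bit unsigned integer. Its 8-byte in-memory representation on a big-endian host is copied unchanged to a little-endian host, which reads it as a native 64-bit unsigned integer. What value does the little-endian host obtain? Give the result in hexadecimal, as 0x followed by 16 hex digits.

3942222450602918196 in 64-bit hexadecimal is 0x36B5966E99C1C134.
Stored big-endian, the bytes at ascending addresses are 36 B5 96 6E 99 C1 C1 34.
Read back as little-endian, the first byte is least significant, giving 0x34C1C1996E96B536.

0x34C1C1996E96B536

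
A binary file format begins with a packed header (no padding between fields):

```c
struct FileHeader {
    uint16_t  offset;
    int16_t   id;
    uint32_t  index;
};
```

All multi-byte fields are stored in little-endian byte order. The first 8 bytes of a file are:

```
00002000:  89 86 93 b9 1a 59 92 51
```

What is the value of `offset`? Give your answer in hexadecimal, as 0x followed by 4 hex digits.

0x8689

`offset` is the first field, at byte offset 0, occupying 2 bytes.
Bytes at offsets 0..1: 89 86.
In little-endian order the low byte comes first in memory.
Reassemble most-significant byte first: 86 89 → 0x8689.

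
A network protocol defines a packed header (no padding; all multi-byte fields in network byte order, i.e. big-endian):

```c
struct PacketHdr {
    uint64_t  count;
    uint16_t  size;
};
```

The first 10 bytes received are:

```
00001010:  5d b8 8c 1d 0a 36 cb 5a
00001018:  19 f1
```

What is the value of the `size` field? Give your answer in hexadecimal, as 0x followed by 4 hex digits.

0x19F1

`size` follows `count` (8 bytes), so it starts at byte offset 8 and occupies 2 bytes.
Bytes at offsets 8..9: 19 F1.
Big-endian: lowest address holds the most-significant byte.
The bytes are already most-significant first: 0x19F1.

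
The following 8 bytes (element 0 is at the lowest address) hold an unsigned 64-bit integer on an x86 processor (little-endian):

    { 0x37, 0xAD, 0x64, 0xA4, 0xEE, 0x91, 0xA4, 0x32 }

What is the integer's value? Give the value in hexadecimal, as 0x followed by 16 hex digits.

Little-endian: lowest address holds the least-significant byte.
Reassemble most-significant byte first: 32 A4 91 EE A4 64 AD 37 → 0x32A491EEA464AD37.

0x32A491EEA464AD37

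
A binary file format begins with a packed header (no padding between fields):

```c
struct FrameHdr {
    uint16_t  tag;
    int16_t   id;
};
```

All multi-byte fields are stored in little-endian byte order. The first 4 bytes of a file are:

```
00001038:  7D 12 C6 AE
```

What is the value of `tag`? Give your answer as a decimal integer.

4733

`tag` is the first field, at byte offset 0, occupying 2 bytes.
Bytes at offsets 0..1: 7D 12.
In little-endian order the low byte comes first in memory.
Reassemble most-significant byte first: 12 7D → 0x127D.
0x127D = 4733.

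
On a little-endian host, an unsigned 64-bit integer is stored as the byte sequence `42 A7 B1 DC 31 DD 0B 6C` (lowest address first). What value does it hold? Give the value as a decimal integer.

In little-endian order the low byte comes first in memory.
Reassemble most-significant byte first: 6C 0B DD 31 DC B1 A7 42 → 0x6C0BDD31DCB1A742.
0x6C0BDD31DCB1A742 = 7785559587065800514.

7785559587065800514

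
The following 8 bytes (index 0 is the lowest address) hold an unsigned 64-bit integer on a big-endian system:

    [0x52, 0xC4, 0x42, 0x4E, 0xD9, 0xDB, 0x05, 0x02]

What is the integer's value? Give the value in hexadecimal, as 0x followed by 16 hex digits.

0x52C4424ED9DB0502

Big-endian: lowest address holds the most-significant byte.
The bytes are already most-significant first: 0x52C4424ED9DB0502.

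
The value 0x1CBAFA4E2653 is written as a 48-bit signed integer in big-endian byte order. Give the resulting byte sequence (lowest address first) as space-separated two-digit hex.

1C BA FA 4E 26 53

Split into bytes (most-significant first): 1C BA FA 4E 26 53.
Big-endian stores the most-significant byte at the lowest address.
So the memory order matches the most-significant-first order: 1C BA FA 4E 26 53.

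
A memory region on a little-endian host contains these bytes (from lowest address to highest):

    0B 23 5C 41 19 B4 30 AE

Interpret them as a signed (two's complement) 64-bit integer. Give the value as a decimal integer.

-5895013891664239861

In little-endian order the low byte comes first in memory.
Reassemble most-significant byte first: AE 30 B4 19 41 5C 23 0B → 0xAE30B419415C230B.
Top bit is set, so as a signed 64-bit value this is 0xAE30B419415C230B − 2^64 = -5895013891664239861.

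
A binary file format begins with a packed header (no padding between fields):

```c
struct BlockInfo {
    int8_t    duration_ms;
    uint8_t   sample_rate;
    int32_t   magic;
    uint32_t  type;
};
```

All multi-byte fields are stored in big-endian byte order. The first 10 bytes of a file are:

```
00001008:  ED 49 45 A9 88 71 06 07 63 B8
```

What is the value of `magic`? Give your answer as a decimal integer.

`magic` follows `duration_ms` (1 B), `sample_rate` (1 B), so it starts at offset 1 + 1 = 2 and occupies 4 bytes.
Bytes at offsets 2..5: 45 A9 88 71.
In big-endian order the high byte comes first in memory.
The bytes are already most-significant first: 0x45A98871.
0x45A98871 = 1168738417.

1168738417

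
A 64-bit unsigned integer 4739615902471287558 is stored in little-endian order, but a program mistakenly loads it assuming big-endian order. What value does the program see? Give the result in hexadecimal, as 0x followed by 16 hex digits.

4739615902471287558 in 64-bit hexadecimal is 0x41C67F8D3E97F306.
Stored little-endian, the bytes at ascending addresses are 06 F3 97 3E 8D 7F C6 41.
Read back as big-endian, the last byte is least significant, giving 0x06F3973E8D7FC641.

0x06F3973E8D7FC641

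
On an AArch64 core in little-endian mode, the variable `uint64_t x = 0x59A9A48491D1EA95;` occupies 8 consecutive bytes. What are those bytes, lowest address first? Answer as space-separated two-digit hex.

Split into bytes (most-significant first): 59 A9 A4 84 91 D1 EA 95.
Little-endian stores the least-significant byte at the lowest address.
So at ascending addresses the bytes are 95 EA D1 91 84 A4 A9 59.

95 EA D1 91 84 A4 A9 59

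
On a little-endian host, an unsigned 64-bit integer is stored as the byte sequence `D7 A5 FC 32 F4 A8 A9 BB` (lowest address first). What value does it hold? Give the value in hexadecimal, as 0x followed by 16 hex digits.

In little-endian order the low byte comes first in memory.
Reassemble most-significant byte first: BB A9 A8 F4 32 FC A5 D7 → 0xBBA9A8F432FCA5D7.

0xBBA9A8F432FCA5D7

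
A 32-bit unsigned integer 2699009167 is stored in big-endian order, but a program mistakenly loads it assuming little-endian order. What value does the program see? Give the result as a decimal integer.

2409422752

2699009167 in 32-bit hexadecimal is 0xA0DF9C8F.
Stored big-endian, the bytes at ascending addresses are A0 DF 9C 8F.
Read back as little-endian, the first byte is least significant, giving 0x8F9CDFA0.
0x8F9CDFA0 = 2409422752.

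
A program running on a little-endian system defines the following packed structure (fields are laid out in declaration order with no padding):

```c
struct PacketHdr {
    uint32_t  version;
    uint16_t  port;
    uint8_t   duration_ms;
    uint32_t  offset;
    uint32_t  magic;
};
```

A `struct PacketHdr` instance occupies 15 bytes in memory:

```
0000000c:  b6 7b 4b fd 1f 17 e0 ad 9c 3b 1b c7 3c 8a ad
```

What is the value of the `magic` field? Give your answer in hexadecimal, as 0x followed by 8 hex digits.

0xAD8A3CC7

`magic` follows `version` (4 B), `port` (2 B), `duration_ms` (1 B), `offset` (4 B), so it starts at offset 4 + 2 + 1 + 4 = 11 and occupies 4 bytes.
Bytes at offsets 11..14: C7 3C 8A AD.
In little-endian order the low byte comes first in memory.
Reassemble most-significant byte first: AD 8A 3C C7 → 0xAD8A3CC7.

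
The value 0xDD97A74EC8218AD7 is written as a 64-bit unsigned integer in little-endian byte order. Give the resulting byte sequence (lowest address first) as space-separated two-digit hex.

D7 8A 21 C8 4E A7 97 DD

Split into bytes (most-significant first): DD 97 A7 4E C8 21 8A D7.
Little-endian: lowest address holds the least-significant byte.
So at ascending addresses the bytes are D7 8A 21 C8 4E A7 97 DD.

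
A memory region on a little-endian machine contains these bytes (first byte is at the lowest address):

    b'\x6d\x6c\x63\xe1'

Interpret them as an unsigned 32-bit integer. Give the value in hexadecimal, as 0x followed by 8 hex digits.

0xE1636C6D

Little-endian stores the least-significant byte at the lowest address.
Reassemble most-significant byte first: E1 63 6C 6D → 0xE1636C6D.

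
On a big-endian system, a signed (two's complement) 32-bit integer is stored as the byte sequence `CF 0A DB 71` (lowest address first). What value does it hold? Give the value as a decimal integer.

In big-endian order the high byte comes first in memory.
The bytes are already most-significant first: 0xCF0ADB71.
Top bit is set, so as a signed 32-bit value this is 0xCF0ADB71 − 2^32 = -821372047.

-821372047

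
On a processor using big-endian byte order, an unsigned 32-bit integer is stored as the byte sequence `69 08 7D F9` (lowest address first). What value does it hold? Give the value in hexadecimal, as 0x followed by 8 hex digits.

0x69087DF9

Big-endian: lowest address holds the most-significant byte.
The bytes are already most-significant first: 0x69087DF9.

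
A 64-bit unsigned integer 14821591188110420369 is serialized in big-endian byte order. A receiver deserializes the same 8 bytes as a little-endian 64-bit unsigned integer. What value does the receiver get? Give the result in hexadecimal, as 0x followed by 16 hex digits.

14821591188110420369 in 64-bit hexadecimal is 0xCDB0DEA84D61A991.
Stored big-endian, the bytes at ascending addresses are CD B0 DE A8 4D 61 A9 91.
Read back as little-endian, the first byte is least significant, giving 0x91A9614DA8DEB0CD.

0x91A9614DA8DEB0CD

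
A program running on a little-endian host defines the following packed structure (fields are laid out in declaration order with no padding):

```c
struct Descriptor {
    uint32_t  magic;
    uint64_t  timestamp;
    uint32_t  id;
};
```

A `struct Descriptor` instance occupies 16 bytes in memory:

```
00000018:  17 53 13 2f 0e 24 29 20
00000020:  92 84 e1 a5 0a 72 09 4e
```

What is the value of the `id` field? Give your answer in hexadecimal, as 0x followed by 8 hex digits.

0x4E09720A

`id` follows `magic` (4 B), `timestamp` (8 B), so it starts at offset 4 + 8 = 12 and occupies 4 bytes.
Bytes at offsets 12..15: 0A 72 09 4E.
Little-endian: lowest address holds the least-significant byte.
Reassemble most-significant byte first: 4E 09 72 0A → 0x4E09720A.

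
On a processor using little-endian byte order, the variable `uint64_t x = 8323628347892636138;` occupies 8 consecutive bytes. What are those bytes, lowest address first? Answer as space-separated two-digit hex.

EA 19 83 C6 E1 77 83 73

8323628347892636138 in hexadecimal, padded to 64 bits, is 0x738377E1C68319EA.
Split into bytes (most-significant first): 73 83 77 E1 C6 83 19 EA.
In little-endian order the low byte comes first in memory.
So at ascending addresses the bytes are EA 19 83 C6 E1 77 83 73.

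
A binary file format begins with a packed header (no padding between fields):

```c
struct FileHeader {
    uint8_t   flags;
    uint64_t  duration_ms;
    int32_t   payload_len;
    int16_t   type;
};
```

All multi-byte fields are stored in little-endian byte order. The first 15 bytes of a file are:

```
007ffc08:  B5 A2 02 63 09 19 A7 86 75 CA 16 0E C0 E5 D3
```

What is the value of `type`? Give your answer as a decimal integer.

-11291

`type` follows `flags` (1 B), `duration_ms` (8 B), `payload_len` (4 B), so it starts at offset 1 + 8 + 4 = 13 and occupies 2 bytes.
Bytes at offsets 13..14: E5 D3.
Little-endian: lowest address holds the least-significant byte.
Reassemble most-significant byte first: D3 E5 → 0xD3E5.
Top bit is set, so as a signed 16-bit value this is 0xD3E5 − 2^16 = -11291.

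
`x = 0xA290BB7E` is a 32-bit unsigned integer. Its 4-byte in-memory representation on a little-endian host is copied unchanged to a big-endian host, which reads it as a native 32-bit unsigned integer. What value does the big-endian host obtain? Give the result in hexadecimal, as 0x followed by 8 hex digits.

0x7EBB90A2

Stored little-endian, the bytes at ascending addresses are 7E BB 90 A2.
Read back as big-endian, the last byte is least significant, giving 0x7EBB90A2.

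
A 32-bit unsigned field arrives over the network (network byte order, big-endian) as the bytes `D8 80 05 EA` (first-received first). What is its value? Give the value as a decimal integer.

3632268778

Big-endian stores the most-significant byte at the lowest address.
The bytes are already most-significant first: 0xD88005EA.
0xD88005EA = 3632268778.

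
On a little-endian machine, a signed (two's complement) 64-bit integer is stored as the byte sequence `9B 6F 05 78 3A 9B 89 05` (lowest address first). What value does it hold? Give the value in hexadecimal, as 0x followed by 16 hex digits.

Little-endian: lowest address holds the least-significant byte.
Reassemble most-significant byte first: 05 89 9B 3A 78 05 6F 9B → 0x05899B3A78056F9B.

0x05899B3A78056F9B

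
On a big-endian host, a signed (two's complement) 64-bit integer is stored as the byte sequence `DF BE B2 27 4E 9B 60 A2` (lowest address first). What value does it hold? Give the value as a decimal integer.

Big-endian: lowest address holds the most-significant byte.
The bytes are already most-significant first: 0xDFBEB2274E9B60A2.
Top bit is set, so as a signed 64-bit value this is 0xDFBEB2274E9B60A2 − 2^64 = -2324224475784322910.

-2324224475784322910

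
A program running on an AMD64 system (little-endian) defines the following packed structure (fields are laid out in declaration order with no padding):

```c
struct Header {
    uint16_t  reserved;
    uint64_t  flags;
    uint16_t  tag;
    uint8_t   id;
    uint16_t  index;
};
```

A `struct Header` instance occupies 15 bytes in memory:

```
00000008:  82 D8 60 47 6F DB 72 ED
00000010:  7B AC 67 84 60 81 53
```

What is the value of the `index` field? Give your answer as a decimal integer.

21377

`index` follows `reserved` (2 B), `flags` (8 B), `tag` (2 B), `id` (1 B), so it starts at offset 2 + 8 + 2 + 1 = 13 and occupies 2 bytes.
Bytes at offsets 13..14: 81 53.
In little-endian order the low byte comes first in memory.
Reassemble most-significant byte first: 53 81 → 0x5381.
0x5381 = 21377.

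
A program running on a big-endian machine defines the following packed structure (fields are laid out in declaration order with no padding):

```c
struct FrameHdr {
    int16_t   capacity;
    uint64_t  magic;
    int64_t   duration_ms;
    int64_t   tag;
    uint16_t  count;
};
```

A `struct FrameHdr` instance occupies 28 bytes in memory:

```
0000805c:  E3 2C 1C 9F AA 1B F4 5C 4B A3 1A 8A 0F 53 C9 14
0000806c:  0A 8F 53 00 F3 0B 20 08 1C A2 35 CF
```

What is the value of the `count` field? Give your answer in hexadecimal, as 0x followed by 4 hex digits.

`count` follows `capacity` (2 B), `magic` (8 B), `duration_ms` (8 B), `tag` (8 B), so it starts at offset 2 + 8 + 8 + 8 = 26 and occupies 2 bytes.
Bytes at offsets 26..27: 35 CF.
Big-endian stores the most-significant byte at the lowest address.
The bytes are already most-significant first: 0x35CF.

0x35CF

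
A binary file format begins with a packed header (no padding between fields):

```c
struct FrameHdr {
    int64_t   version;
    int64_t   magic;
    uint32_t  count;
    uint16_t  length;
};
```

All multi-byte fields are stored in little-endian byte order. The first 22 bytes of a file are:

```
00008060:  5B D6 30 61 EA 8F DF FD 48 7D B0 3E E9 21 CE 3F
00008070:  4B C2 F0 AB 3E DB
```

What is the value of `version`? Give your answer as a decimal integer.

-153245625491597733

`version` is the first field, at byte offset 0, occupying 8 bytes.
Bytes at offsets 0..7: 5B D6 30 61 EA 8F DF FD.
In little-endian order the low byte comes first in memory.
Reassemble most-significant byte first: FD DF 8F EA 61 30 D6 5B → 0xFDDF8FEA6130D65B.
Top bit is set, so as a signed 64-bit value this is 0xFDDF8FEA6130D65B − 2^64 = -153245625491597733.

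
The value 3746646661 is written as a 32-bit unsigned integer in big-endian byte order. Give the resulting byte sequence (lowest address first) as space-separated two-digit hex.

3746646661 in hexadecimal, padded to 32 bits, is 0xDF514A85.
Split into bytes (most-significant first): DF 51 4A 85.
Big-endian stores the most-significant byte at the lowest address.
So the memory order matches the most-significant-first order: DF 51 4A 85.

DF 51 4A 85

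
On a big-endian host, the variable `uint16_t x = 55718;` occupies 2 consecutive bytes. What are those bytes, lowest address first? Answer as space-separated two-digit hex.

55718 in hexadecimal, padded to 16 bits, is 0xD9A6.
Split into bytes (most-significant first): D9 A6.
Big-endian: lowest address holds the most-significant byte.
So the memory order matches the most-significant-first order: D9 A6.

D9 A6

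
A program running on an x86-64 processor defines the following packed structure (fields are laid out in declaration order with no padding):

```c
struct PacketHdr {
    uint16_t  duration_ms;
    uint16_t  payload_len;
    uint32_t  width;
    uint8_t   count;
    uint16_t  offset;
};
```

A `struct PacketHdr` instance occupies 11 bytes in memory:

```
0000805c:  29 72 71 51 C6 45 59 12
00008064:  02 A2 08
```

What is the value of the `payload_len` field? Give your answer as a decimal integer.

`payload_len` follows `duration_ms` (2 bytes), so it starts at byte offset 2 and occupies 2 bytes.
Bytes at offsets 2..3: 71 51.
In little-endian order the low byte comes first in memory.
Reassemble most-significant byte first: 51 71 → 0x5171.
0x5171 = 20849.

20849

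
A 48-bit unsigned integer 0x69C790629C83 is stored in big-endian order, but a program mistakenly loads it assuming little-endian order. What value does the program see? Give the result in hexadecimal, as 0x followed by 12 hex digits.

Stored big-endian, the bytes at ascending addresses are 69 C7 90 62 9C 83.
Read back as little-endian, the first byte is least significant, giving 0x839C6290C769.

0x839C6290C769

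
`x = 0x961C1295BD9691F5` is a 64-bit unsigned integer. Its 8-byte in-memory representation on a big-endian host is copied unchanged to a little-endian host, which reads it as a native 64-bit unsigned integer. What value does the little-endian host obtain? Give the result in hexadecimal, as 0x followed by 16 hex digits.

0xF59196BD95121C96

Stored big-endian, the bytes at ascending addresses are 96 1C 12 95 BD 96 91 F5.
Read back as little-endian, the first byte is least significant, giving 0xF59196BD95121C96.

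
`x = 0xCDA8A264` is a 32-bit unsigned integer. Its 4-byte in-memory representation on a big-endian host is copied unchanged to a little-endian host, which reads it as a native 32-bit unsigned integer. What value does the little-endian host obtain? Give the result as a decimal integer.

1688381645

Stored big-endian, the bytes at ascending addresses are CD A8 A2 64.
Read back as little-endian, the first byte is least significant, giving 0x64A2A8CD.
0x64A2A8CD = 1688381645.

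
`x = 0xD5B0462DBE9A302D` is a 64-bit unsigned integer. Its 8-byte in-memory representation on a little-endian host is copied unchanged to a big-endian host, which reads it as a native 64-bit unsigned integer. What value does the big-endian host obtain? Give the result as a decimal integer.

Stored little-endian, the bytes at ascending addresses are 2D 30 9A BE 2D 46 B0 D5.
Read back as big-endian, the last byte is least significant, giving 0x2D309ABE2D46B0D5.
0x2D309ABE2D46B0D5 = 3256272672182939861.

3256272672182939861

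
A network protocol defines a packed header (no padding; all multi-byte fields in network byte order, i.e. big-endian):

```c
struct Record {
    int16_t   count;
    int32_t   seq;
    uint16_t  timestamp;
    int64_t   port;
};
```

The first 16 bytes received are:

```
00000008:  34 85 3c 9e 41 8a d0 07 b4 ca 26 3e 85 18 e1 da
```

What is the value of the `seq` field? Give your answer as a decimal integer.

`seq` follows `count` (2 bytes), so it starts at byte offset 2 and occupies 4 bytes.
Bytes at offsets 2..5: 3C 9E 41 8A.
Big-endian stores the most-significant byte at the lowest address.
The bytes are already most-significant first: 0x3C9E418A.
0x3C9E418A = 1017004426.

1017004426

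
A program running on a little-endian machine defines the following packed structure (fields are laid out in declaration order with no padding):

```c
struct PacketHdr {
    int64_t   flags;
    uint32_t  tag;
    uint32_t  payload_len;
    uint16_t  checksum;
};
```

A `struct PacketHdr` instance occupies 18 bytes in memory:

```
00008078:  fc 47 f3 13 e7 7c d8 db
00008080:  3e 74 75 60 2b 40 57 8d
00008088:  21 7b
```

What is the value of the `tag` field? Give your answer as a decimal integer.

`tag` follows `flags` (8 bytes), so it starts at byte offset 8 and occupies 4 bytes.
Bytes at offsets 8..11: 3E 74 75 60.
Little-endian stores the least-significant byte at the lowest address.
Reassemble most-significant byte first: 60 75 74 3E → 0x6075743E.
0x6075743E = 1618310206.

1618310206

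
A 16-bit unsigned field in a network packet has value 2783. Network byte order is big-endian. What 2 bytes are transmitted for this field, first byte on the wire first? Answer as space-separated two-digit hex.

2783 in hexadecimal, padded to 16 bits, is 0x0ADF.
Split into bytes (most-significant first): 0A DF.
In big-endian order the high byte comes first in memory.
So the memory order matches the most-significant-first order: 0A DF.

0A DF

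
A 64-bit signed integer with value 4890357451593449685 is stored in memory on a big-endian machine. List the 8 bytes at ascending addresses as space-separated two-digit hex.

4890357451593449685 in hexadecimal, padded to 64 bits, is 0x43DE0A3126E980D5.
Split into bytes (most-significant first): 43 DE 0A 31 26 E9 80 D5.
In big-endian order the high byte comes first in memory.
So the memory order matches the most-significant-first order: 43 DE 0A 31 26 E9 80 D5.

43 DE 0A 31 26 E9 80 D5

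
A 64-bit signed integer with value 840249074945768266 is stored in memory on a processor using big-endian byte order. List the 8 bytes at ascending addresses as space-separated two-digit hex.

840249074945768266 in hexadecimal, padded to 64 bits, is 0x0BA92A14F2FE3B4A.
Split into bytes (most-significant first): 0B A9 2A 14 F2 FE 3B 4A.
Big-endian stores the most-significant byte at the lowest address.
So the memory order matches the most-significant-first order: 0B A9 2A 14 F2 FE 3B 4A.

0B A9 2A 14 F2 FE 3B 4A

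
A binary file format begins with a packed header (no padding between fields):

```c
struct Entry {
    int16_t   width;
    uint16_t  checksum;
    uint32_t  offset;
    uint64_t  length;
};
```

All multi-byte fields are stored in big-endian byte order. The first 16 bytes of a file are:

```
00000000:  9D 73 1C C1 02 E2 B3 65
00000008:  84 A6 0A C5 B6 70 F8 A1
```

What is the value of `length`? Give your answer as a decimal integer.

9558339103426148513

`length` follows `width` (2 B), `checksum` (2 B), `offset` (4 B), so it starts at offset 2 + 2 + 4 = 8 and occupies 8 bytes.
Bytes at offsets 8..15: 84 A6 0A C5 B6 70 F8 A1.
In big-endian order the high byte comes first in memory.
The bytes are already most-significant first: 0x84A60AC5B670F8A1.
0x84A60AC5B670F8A1 = 9558339103426148513.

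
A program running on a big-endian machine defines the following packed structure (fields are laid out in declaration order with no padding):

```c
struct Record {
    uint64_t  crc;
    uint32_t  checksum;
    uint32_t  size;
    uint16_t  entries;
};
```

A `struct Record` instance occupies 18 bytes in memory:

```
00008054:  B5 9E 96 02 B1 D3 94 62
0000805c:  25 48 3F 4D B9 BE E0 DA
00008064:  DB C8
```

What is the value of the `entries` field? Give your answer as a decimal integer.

`entries` follows `crc` (8 B), `checksum` (4 B), `size` (4 B), so it starts at offset 8 + 4 + 4 = 16 and occupies 2 bytes.
Bytes at offsets 16..17: DB C8.
Big-endian stores the most-significant byte at the lowest address.
The bytes are already most-significant first: 0xDBC8.
0xDBC8 = 56264.

56264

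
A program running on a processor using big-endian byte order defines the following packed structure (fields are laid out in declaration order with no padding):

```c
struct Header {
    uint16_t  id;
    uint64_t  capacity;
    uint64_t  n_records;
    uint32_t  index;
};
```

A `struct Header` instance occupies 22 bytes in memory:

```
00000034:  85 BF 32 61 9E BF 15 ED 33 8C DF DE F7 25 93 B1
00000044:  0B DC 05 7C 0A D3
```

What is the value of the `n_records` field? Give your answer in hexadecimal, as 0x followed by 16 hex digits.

0xDFDEF72593B10BDC

`n_records` follows `id` (2 B), `capacity` (8 B), so it starts at offset 2 + 8 = 10 and occupies 8 bytes.
Bytes at offsets 10..17: DF DE F7 25 93 B1 0B DC.
In big-endian order the high byte comes first in memory.
The bytes are already most-significant first: 0xDFDEF72593B10BDC.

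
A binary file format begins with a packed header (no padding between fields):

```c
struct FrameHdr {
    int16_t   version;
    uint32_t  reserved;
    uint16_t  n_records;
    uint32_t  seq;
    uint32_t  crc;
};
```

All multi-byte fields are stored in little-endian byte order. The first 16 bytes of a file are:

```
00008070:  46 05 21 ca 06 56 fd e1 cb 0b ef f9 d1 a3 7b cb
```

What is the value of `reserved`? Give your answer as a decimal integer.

`reserved` follows `version` (2 bytes), so it starts at byte offset 2 and occupies 4 bytes.
Bytes at offsets 2..5: 21 CA 06 56.
Little-endian stores the least-significant byte at the lowest address.
Reassemble most-significant byte first: 56 06 CA 21 → 0x5606CA21.
0x5606CA21 = 1443285537.

1443285537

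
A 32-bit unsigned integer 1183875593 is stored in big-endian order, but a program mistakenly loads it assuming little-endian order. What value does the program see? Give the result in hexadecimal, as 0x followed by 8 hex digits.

1183875593 in 32-bit hexadecimal is 0x46908209.
Stored big-endian, the bytes at ascending addresses are 46 90 82 09.
Read back as little-endian, the first byte is least significant, giving 0x09829046.

0x09829046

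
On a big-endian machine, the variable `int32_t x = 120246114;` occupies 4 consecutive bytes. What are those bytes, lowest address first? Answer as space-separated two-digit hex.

120246114 in hexadecimal, padded to 32 bits, is 0x072ACF62.
Split into bytes (most-significant first): 07 2A CF 62.
Big-endian stores the most-significant byte at the lowest address.
So the memory order matches the most-significant-first order: 07 2A CF 62.

07 2A CF 62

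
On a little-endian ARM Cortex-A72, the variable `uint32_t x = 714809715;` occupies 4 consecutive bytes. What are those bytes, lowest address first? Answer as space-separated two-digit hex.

714809715 in hexadecimal, padded to 32 bits, is 0x2A9B2173.
Split into bytes (most-significant first): 2A 9B 21 73.
Little-endian: lowest address holds the least-significant byte.
So at ascending addresses the bytes are 73 21 9B 2A.

73 21 9B 2A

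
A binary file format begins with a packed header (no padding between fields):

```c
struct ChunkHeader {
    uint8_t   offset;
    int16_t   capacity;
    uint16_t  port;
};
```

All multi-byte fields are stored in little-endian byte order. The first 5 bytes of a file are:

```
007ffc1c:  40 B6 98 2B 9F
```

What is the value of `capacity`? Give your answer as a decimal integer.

`capacity` follows `offset` (1 byte), so it starts at byte offset 1 and occupies 2 bytes.
Bytes at offsets 1..2: B6 98.
In little-endian order the low byte comes first in memory.
Reassemble most-significant byte first: 98 B6 → 0x98B6.
Top bit is set, so as a signed 16-bit value this is 0x98B6 − 2^16 = -26442.

-26442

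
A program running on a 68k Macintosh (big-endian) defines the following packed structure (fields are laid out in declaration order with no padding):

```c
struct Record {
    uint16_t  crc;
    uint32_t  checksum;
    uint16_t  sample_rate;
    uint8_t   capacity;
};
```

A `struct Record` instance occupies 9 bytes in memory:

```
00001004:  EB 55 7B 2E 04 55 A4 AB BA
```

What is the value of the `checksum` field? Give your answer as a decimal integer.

2066613333

`checksum` follows `crc` (2 bytes), so it starts at byte offset 2 and occupies 4 bytes.
Bytes at offsets 2..5: 7B 2E 04 55.
In big-endian order the high byte comes first in memory.
The bytes are already most-significant first: 0x7B2E0455.
0x7B2E0455 = 2066613333.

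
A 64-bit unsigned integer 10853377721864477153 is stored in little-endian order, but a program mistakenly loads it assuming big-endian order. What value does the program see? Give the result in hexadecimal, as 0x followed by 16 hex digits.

10853377721864477153 in 64-bit hexadecimal is 0x969EF188CCDED9E1.
Stored little-endian, the bytes at ascending addresses are E1 D9 DE CC 88 F1 9E 96.
Read back as big-endian, the last byte is least significant, giving 0xE1D9DECC88F19E96.

0xE1D9DECC88F19E96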